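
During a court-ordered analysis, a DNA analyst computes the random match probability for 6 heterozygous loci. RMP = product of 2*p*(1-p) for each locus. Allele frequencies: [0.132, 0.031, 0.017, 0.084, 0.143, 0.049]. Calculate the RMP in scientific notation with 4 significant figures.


Computing RMP for 6 loci:
Locus 1: 2 * 0.132 * 0.868 = 0.229152
Locus 2: 2 * 0.031 * 0.969 = 0.060078
Locus 3: 2 * 0.017 * 0.983 = 0.033422
Locus 4: 2 * 0.084 * 0.916 = 0.153888
Locus 5: 2 * 0.143 * 0.857 = 0.245102
Locus 6: 2 * 0.049 * 0.951 = 0.093198
RMP = 1.617e-06

1.617e-06


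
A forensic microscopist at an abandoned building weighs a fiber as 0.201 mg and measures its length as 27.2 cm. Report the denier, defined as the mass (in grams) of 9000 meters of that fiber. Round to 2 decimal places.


Denier calculation:
Mass in grams = 0.201 mg / 1000 = 0.000201 g
Length in meters = 27.2 cm / 100 = 0.272 m
Linear density = mass / length = 0.000201 / 0.272 = 0.00073897 g/m
Denier = (g/m) * 9000 = 0.00073897 * 9000 = 6.65

6.65


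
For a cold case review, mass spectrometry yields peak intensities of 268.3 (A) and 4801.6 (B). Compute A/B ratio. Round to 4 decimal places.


Spectral peak ratio:
Peak A = 268.3 counts
Peak B = 4801.6 counts
Ratio = 268.3 / 4801.6 = 0.0559

0.0559


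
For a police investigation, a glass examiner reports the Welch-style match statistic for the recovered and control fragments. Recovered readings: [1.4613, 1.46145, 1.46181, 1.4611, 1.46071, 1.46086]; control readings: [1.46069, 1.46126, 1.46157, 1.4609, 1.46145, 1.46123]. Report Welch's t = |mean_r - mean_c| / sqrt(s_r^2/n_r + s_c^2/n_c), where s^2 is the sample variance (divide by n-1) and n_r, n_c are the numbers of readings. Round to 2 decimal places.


Welch's t-criterion for glass RI comparison:
Recovered mean = sum / n_r = 8.76723 / 6 = 1.461205
Control mean = sum / n_c = 8.7671 / 6 = 1.4611833
Recovered sample variance s_r^2 = 1.6203e-07
Control sample variance s_c^2 = 1.10467e-07
Welch SE (unpooled) = sqrt(s_r^2/n_r + s_c^2/n_c) = sqrt(2.7005e-08 + 1.84111e-08) = sqrt(4.54161e-08) = 0.000213111
|mean_r - mean_c| = 2.16667e-05
t = 2.16667e-05 / 0.000213111 = 0.10

0.10


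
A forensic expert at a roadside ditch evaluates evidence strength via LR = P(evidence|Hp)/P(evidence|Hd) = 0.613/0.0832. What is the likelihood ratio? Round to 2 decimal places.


Likelihood ratio calculation:
LR = P(E|Hp) / P(E|Hd)
LR = 0.613 / 0.0832
LR = 7.37

7.37


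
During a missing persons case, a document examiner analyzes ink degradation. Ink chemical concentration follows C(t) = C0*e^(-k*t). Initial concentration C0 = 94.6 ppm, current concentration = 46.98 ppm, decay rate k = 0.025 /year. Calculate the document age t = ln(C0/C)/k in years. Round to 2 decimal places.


Document age estimation:
C0/C = 94.6 / 46.98 = 2.013623
ln(C0/C) = 0.699936
t = 0.699936 / 0.025 = 28.00 years

28.00


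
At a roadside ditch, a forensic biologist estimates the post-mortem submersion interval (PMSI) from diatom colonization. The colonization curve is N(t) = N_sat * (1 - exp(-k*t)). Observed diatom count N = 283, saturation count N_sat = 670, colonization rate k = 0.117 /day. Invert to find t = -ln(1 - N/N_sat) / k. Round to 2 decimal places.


PMSI from diatom colonization curve:
N / N_sat = 283 / 670 = 0.422388
1 - N/N_sat = 0.577612
ln(1 - N/N_sat) = -0.548853
t = -ln(1 - N/N_sat) / k = -(-0.548853) / 0.117 = 4.69 days

4.69


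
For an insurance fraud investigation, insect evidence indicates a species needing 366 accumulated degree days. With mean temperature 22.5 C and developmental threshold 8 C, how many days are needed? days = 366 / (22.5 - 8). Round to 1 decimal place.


Insect development time:
Effective temperature = avg_temp - T_base = 22.5 - 8 = 14.5 C
Days = ADD / effective_temp = 366 / 14.5 = 25.2 days

25.2


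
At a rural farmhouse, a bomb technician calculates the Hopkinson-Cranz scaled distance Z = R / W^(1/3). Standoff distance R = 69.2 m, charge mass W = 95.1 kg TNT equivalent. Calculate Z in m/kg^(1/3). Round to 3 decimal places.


Scaled distance calculation:
W^(1/3) = 95.1^(1/3) = 4.564503
Z = R / W^(1/3) = 69.2 / 4.564503
Z = 15.160 m/kg^(1/3)

15.160


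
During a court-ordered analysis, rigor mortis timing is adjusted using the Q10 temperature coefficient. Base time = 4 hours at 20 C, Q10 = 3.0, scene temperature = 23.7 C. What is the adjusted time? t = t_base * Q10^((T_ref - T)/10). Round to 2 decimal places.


Rigor mortis time adjustment:
Exponent = (T_ref - T_actual) / 10 = (20 - 23.7) / 10 = -0.37
Q10 factor = 3.0^-0.37 = 0.66599
t_adjusted = 4 * 0.66599 = 2.66 hours

2.66


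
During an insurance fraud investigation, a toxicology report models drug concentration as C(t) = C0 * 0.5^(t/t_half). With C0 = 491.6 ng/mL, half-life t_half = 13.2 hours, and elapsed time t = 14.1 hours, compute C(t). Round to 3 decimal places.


Drug concentration decay:
Number of half-lives = t / t_half = 14.1 / 13.2 = 1.068182
Decay factor = 0.5^1.068182 = 0.47691961
C(t) = 491.6 * 0.47691961 = 234.454 ng/mL

234.454


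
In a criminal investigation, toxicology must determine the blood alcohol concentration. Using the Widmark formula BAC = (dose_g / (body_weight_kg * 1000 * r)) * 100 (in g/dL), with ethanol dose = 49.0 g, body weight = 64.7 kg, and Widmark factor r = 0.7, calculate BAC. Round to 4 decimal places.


Applying the Widmark formula:
BAC = (dose_g / (body_wt * 1000 * r)) * 100
Denominator = 64.7 * 1000 * 0.7 = 45290
BAC = (49.0 / 45290) * 100
BAC = 0.1082 g/dL

0.1082


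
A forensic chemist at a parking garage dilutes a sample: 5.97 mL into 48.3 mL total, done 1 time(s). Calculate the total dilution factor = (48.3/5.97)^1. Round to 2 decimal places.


Dilution factor calculation:
Single dilution = V_total / V_sample = 48.3 / 5.97 ≈ 8.090452
Number of dilutions = 1
Total DF = (48.3 / 5.97)^1 (full precision, rounded at the end) = 8.09

8.09


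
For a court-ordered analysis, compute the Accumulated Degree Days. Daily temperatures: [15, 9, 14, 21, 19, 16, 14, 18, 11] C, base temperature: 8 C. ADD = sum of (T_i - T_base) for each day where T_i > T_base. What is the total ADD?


Computing ADD day by day:
Day 1: max(0, 15 - 8) = 7
Day 2: max(0, 9 - 8) = 1
Day 3: max(0, 14 - 8) = 6
Day 4: max(0, 21 - 8) = 13
Day 5: max(0, 19 - 8) = 11
Day 6: max(0, 16 - 8) = 8
Day 7: max(0, 14 - 8) = 6
Day 8: max(0, 18 - 8) = 10
Day 9: max(0, 11 - 8) = 3
Total ADD = 65

65


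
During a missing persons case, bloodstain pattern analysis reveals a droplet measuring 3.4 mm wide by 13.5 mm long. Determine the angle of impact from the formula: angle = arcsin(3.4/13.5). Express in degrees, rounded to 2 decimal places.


Blood spatter impact angle calculation:
width / length = 3.4 / 13.5 = 0.251852
angle = arcsin(0.251852)
angle = 14.59 degrees

14.59


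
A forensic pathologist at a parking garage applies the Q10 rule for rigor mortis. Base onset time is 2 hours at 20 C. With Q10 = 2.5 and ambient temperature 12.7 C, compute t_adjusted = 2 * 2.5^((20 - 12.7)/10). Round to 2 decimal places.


Rigor mortis time adjustment:
Exponent = (T_ref - T_actual) / 10 = (20 - 12.7) / 10 = 0.73
Q10 factor = 2.5^0.73 = 1.95207
t_adjusted = 2 * 1.95207 = 3.90 hours

3.90


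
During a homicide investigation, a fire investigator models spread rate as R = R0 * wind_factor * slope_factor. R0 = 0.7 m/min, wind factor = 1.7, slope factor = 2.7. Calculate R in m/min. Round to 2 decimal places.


Fire spread rate calculation:
R = R0 * wind_factor * slope_factor
= 0.7 * 1.7 * 2.7
= 1.19 * 2.7
= 3.21 m/min

3.21


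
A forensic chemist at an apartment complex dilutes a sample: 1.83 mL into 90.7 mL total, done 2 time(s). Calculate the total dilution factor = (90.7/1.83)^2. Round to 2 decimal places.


Dilution factor calculation:
Single dilution = V_total / V_sample = 90.7 / 1.83 ≈ 49.562842
Number of dilutions = 2
Total DF = (90.7 / 1.83)^2 (full precision, rounded at the end) = 2456.48

2456.48


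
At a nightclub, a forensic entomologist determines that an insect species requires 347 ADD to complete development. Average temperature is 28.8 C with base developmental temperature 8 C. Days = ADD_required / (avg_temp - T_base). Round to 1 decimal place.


Insect development time:
Effective temperature = avg_temp - T_base = 28.8 - 8 = 20.8 C
Days = ADD / effective_temp = 347 / 20.8 = 16.7 days

16.7


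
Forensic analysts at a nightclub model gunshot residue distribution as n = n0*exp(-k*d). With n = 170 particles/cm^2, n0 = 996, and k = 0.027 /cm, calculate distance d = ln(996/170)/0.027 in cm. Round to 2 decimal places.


GSR distance calculation:
n0/n = 996 / 170 = 5.858824
ln(n0/n) = 1.767949
d = 1.767949 / 0.027 = 65.48 cm

65.48


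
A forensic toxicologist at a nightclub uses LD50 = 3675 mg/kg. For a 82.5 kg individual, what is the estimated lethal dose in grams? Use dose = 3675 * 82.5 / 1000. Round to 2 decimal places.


Lethal dose calculation:
Lethal dose = LD50 * body_weight / 1000
= 3675 * 82.5 / 1000
= 303187.5 / 1000
= 303.19 g

303.19


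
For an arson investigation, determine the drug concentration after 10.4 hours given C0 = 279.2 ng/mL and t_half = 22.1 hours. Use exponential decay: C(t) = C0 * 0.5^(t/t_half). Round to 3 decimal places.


Drug concentration decay:
Number of half-lives = t / t_half = 10.4 / 22.1 = 0.470588
Decay factor = 0.5^0.470588 = 0.72167041
C(t) = 279.2 * 0.72167041 = 201.490 ng/mL

201.490


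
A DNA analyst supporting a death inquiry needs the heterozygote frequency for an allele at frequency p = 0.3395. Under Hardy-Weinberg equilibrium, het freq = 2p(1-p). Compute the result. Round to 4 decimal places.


Hardy-Weinberg heterozygote frequency:
q = 1 - p = 1 - 0.3395 = 0.6605
2pq = 2 * 0.3395 * 0.6605 = 0.4485

0.4485


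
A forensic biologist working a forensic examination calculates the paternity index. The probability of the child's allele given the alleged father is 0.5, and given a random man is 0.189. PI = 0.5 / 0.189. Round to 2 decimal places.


Paternity Index calculation:
PI = P(allele|father) / P(allele|random)
PI = 0.5 / 0.189
PI = 2.65

2.65


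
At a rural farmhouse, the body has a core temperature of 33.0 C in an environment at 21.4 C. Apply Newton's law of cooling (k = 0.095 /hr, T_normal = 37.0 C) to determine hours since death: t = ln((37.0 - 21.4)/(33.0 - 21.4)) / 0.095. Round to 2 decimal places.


Using Newton's law of cooling:
t = ln((T_normal - T_ambient) / (T_body - T_ambient)) / k
T_normal - T_ambient = 15.6
T_body - T_ambient = 11.6
Ratio = 1.344828
ln(ratio) = 0.296266
t = 0.296266 / 0.095 = 3.12 hours

3.12


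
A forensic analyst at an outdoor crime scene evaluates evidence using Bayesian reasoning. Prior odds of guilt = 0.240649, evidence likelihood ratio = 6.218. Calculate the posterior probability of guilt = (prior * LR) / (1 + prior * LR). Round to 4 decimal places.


Bayesian evidence evaluation:
Posterior odds = prior_odds * LR = 0.240649 * 6.218 = 1.496355
Posterior probability = posterior_odds / (1 + posterior_odds)
= 1.496355 / (1 + 1.496355)
= 1.496355 / 2.496355
= 0.5994

0.5994


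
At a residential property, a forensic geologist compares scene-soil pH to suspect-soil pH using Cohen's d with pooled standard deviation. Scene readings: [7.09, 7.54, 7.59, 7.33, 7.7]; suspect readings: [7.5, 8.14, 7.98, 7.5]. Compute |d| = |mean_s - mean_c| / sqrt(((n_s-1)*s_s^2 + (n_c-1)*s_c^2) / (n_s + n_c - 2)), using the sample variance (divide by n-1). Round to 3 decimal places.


Pooled-variance Cohen's d for soil pH comparison:
Scene mean = 37.25 / 5 = 7.45
Suspect mean = 31.12 / 4 = 7.78
Scene sample variance s_s^2 = 0.05855
Suspect sample variance s_c^2 = 0.1088
Pooled variance = ((n_s-1)*s_s^2 + (n_c-1)*s_c^2) / (n_s + n_c - 2) = 0.080086
Pooled SD = sqrt(0.080086) = 0.282995
Mean difference = -0.33
|d| = |-0.33| / 0.282995 = 1.166

1.166


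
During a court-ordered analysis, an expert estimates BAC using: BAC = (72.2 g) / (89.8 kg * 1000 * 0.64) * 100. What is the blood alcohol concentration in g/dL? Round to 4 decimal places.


Applying the Widmark formula:
BAC = (dose_g / (body_wt * 1000 * r)) * 100
Denominator = 89.8 * 1000 * 0.64 = 57472
BAC = (72.2 / 57472) * 100
BAC = 0.1256 g/dL

0.1256


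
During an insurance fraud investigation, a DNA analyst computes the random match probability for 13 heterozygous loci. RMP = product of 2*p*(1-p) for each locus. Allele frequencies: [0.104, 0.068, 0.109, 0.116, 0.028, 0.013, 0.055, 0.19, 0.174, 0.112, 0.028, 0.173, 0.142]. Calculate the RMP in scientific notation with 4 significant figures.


Computing RMP for 13 loci:
Locus 1: 2 * 0.104 * 0.896 = 0.186368
Locus 2: 2 * 0.068 * 0.932 = 0.126752
Locus 3: 2 * 0.109 * 0.891 = 0.194238
Locus 4: 2 * 0.116 * 0.884 = 0.205088
Locus 5: 2 * 0.028 * 0.972 = 0.054432
Locus 6: 2 * 0.013 * 0.987 = 0.025662
Locus 7: 2 * 0.055 * 0.945 = 0.10395
Locus 8: 2 * 0.19 * 0.81 = 0.3078
Locus 9: 2 * 0.174 * 0.826 = 0.287448
Locus 10: 2 * 0.112 * 0.888 = 0.198912
Locus 11: 2 * 0.028 * 0.972 = 0.054432
Locus 12: 2 * 0.173 * 0.827 = 0.286142
Locus 13: 2 * 0.142 * 0.858 = 0.243672
RMP = 9.126e-12

9.126e-12


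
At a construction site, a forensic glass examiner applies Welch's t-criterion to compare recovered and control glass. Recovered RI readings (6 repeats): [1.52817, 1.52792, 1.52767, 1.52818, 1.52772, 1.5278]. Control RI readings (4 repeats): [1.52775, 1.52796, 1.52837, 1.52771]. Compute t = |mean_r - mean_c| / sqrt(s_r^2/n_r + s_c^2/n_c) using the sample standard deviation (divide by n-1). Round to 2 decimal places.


Welch's t-criterion for glass RI comparison:
Recovered mean = sum / n_r = 9.16746 / 6 = 1.52791
Control mean = sum / n_c = 6.11179 / 4 = 1.5279475
Recovered sample variance s_r^2 = 4.928e-08
Control sample variance s_c^2 = 9.13583e-08
Welch SE (unpooled) = sqrt(s_r^2/n_r + s_c^2/n_c) = sqrt(8.21333e-09 + 2.28396e-08) = sqrt(3.10529e-08) = 0.000176218
|mean_r - mean_c| = 3.75e-05
t = 3.75e-05 / 0.000176218 = 0.21

0.21


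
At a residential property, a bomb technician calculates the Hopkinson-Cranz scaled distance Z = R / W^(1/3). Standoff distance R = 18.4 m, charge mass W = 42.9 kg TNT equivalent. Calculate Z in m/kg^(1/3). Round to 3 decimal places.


Scaled distance calculation:
W^(1/3) = 42.9^(1/3) = 3.50068
Z = R / W^(1/3) = 18.4 / 3.50068
Z = 5.256 m/kg^(1/3)

5.256


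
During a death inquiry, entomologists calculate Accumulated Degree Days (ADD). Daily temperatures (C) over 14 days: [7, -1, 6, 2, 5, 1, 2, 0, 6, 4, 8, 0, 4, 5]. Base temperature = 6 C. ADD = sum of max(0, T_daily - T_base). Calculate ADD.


Computing ADD day by day:
Day 1: max(0, 7 - 6) = 1
Day 2: max(0, -1 - 6) = 0
Day 3: max(0, 6 - 6) = 0
Day 4: max(0, 2 - 6) = 0
Day 5: max(0, 5 - 6) = 0
Day 6: max(0, 1 - 6) = 0
Day 7: max(0, 2 - 6) = 0
Day 8: max(0, 0 - 6) = 0
Day 9: max(0, 6 - 6) = 0
Day 10: max(0, 4 - 6) = 0
Day 11: max(0, 8 - 6) = 2
Day 12: max(0, 0 - 6) = 0
Day 13: max(0, 4 - 6) = 0
Day 14: max(0, 5 - 6) = 0
Total ADD = 3

3


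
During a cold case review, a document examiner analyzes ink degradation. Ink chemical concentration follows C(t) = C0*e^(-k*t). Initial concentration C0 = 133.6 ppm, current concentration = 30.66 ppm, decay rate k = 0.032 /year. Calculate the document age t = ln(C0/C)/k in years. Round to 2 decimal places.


Document age estimation:
C0/C = 133.6 / 30.66 = 4.357469
ln(C0/C) = 1.471891
t = 1.471891 / 0.032 = 46.00 years

46.00


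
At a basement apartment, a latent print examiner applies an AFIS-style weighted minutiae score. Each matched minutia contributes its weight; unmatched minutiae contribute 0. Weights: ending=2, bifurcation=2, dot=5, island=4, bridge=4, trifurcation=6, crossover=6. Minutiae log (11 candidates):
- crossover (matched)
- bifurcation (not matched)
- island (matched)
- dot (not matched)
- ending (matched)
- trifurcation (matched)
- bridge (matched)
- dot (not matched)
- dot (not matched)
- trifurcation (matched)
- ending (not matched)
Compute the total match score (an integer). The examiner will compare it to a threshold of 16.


Weighted minutiae match score:
  crossover: matched, +6 (running total 6)
  bifurcation: not matched, +0
  island: matched, +4 (running total 10)
  dot: not matched, +0
  ending: matched, +2 (running total 12)
  trifurcation: matched, +6 (running total 18)
  bridge: matched, +4 (running total 22)
  dot: not matched, +0
  dot: not matched, +0
  trifurcation: matched, +6 (running total 28)
  ending: not matched, +0
Total score = 28
Threshold = 16; verdict = identification

28


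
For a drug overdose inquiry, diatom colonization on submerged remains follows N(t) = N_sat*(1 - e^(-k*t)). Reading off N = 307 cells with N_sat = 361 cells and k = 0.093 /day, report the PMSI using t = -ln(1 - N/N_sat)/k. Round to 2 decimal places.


PMSI from diatom colonization curve:
N / N_sat = 307 / 361 = 0.850416
1 - N/N_sat = 0.149584
ln(1 - N/N_sat) = -1.899897
t = -ln(1 - N/N_sat) / k = -(-1.899897) / 0.093 = 20.43 days

20.43


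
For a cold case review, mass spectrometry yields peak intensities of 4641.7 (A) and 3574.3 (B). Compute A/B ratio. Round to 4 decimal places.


Spectral peak ratio:
Peak A = 4641.7 counts
Peak B = 3574.3 counts
Ratio = 4641.7 / 3574.3 = 1.2986

1.2986


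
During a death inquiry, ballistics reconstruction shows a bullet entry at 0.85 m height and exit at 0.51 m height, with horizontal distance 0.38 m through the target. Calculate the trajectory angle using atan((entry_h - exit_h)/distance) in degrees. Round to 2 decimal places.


Bullet trajectory angle:
Height difference = 0.85 - 0.51 = 0.34 m
angle = atan(0.34 / 0.38)
angle = atan(0.894737)
angle = 41.82 degrees

41.82


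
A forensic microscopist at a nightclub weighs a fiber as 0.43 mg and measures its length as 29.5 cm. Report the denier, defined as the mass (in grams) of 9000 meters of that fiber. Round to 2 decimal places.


Denier calculation:
Mass in grams = 0.43 mg / 1000 = 0.00043 g
Length in meters = 29.5 cm / 100 = 0.295 m
Linear density = mass / length = 0.00043 / 0.295 = 0.00145763 g/m
Denier = (g/m) * 9000 = 0.00145763 * 9000 = 13.12

13.12


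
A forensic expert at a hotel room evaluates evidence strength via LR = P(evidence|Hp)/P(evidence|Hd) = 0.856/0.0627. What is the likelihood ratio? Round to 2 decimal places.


Likelihood ratio calculation:
LR = P(E|Hp) / P(E|Hd)
LR = 0.856 / 0.0627
LR = 13.65

13.65


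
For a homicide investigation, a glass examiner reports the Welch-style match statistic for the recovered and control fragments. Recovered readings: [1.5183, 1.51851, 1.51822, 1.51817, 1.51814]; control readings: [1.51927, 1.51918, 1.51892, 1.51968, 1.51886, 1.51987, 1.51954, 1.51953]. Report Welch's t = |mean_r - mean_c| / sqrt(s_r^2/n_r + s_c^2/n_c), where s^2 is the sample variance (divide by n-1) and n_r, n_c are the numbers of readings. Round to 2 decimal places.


Welch's t-criterion for glass RI comparison:
Recovered mean = sum / n_r = 7.59134 / 5 = 1.518268
Control mean = sum / n_c = 12.15485 / 8 = 1.5193562
Recovered sample variance s_r^2 = 2.197e-08
Control sample variance s_c^2 = 1.29684e-07
Welch SE (unpooled) = sqrt(s_r^2/n_r + s_c^2/n_c) = sqrt(4.394e-09 + 1.62105e-08) = sqrt(2.06045e-08) = 0.000143543
|mean_r - mean_c| = 0.00108825
t = 0.00108825 / 0.000143543 = 7.58

7.58


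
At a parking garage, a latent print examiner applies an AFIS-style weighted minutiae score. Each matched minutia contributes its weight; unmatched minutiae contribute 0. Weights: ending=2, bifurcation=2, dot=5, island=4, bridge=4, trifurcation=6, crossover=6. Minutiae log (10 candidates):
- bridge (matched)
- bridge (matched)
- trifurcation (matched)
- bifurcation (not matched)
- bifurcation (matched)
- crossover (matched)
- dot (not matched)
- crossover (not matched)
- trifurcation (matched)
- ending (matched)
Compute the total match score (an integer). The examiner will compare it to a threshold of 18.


Weighted minutiae match score:
  bridge: matched, +4 (running total 4)
  bridge: matched, +4 (running total 8)
  trifurcation: matched, +6 (running total 14)
  bifurcation: not matched, +0
  bifurcation: matched, +2 (running total 16)
  crossover: matched, +6 (running total 22)
  dot: not matched, +0
  crossover: not matched, +0
  trifurcation: matched, +6 (running total 28)
  ending: matched, +2 (running total 30)
Total score = 30
Threshold = 18; verdict = identification

30


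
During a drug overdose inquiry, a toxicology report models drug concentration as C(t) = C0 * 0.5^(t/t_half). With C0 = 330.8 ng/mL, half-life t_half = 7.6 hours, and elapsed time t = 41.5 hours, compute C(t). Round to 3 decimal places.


Drug concentration decay:
Number of half-lives = t / t_half = 41.5 / 7.6 = 5.460526
Decay factor = 0.5^5.460526 = 0.02271004
C(t) = 330.8 * 0.02271004 = 7.512 ng/mL

7.512


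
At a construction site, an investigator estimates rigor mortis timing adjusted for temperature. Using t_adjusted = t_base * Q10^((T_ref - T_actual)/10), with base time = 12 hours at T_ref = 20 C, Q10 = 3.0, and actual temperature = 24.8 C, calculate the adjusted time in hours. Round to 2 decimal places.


Rigor mortis time adjustment:
Exponent = (T_ref - T_actual) / 10 = (20 - 24.8) / 10 = -0.48
Q10 factor = 3.0^-0.48 = 0.59018
t_adjusted = 12 * 0.59018 = 7.08 hours

7.08


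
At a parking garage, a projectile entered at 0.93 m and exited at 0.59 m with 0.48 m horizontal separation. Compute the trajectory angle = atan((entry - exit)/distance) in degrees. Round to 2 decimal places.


Bullet trajectory angle:
Height difference = 0.93 - 0.59 = 0.34 m
angle = atan(0.34 / 0.48)
angle = atan(0.708333)
angle = 35.31 degrees

35.31


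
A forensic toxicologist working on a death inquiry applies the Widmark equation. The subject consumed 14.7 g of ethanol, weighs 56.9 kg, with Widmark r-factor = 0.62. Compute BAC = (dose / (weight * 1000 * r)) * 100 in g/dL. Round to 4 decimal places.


Applying the Widmark formula:
BAC = (dose_g / (body_wt * 1000 * r)) * 100
Denominator = 56.9 * 1000 * 0.62 = 35278
BAC = (14.7 / 35278) * 100
BAC = 0.0417 g/dL

0.0417


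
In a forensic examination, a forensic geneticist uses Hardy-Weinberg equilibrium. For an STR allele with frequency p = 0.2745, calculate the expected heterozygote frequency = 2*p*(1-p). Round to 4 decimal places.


Hardy-Weinberg heterozygote frequency:
q = 1 - p = 1 - 0.2745 = 0.7255
2pq = 2 * 0.2745 * 0.7255 = 0.3983

0.3983


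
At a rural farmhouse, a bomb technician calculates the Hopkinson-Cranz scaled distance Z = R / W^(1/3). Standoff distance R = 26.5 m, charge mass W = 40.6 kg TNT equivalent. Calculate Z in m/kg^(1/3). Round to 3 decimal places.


Scaled distance calculation:
W^(1/3) = 40.6^(1/3) = 3.436967
Z = R / W^(1/3) = 26.5 / 3.436967
Z = 7.710 m/kg^(1/3)

7.710


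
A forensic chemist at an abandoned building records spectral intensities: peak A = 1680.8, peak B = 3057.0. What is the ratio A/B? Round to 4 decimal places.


Spectral peak ratio:
Peak A = 1680.8 counts
Peak B = 3057.0 counts
Ratio = 1680.8 / 3057.0 = 0.5498

0.5498


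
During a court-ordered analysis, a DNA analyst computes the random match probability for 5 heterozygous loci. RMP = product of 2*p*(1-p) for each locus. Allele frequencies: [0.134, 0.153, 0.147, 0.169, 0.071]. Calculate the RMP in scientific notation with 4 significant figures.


Computing RMP for 5 loci:
Locus 1: 2 * 0.134 * 0.866 = 0.232088
Locus 2: 2 * 0.153 * 0.847 = 0.259182
Locus 3: 2 * 0.147 * 0.853 = 0.250782
Locus 4: 2 * 0.169 * 0.831 = 0.280878
Locus 5: 2 * 0.071 * 0.929 = 0.131918
RMP = 5.590e-04

5.590e-04


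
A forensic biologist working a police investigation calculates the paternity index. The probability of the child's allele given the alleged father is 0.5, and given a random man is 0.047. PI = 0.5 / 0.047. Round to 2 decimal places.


Paternity Index calculation:
PI = P(allele|father) / P(allele|random)
PI = 0.5 / 0.047
PI = 10.64

10.64


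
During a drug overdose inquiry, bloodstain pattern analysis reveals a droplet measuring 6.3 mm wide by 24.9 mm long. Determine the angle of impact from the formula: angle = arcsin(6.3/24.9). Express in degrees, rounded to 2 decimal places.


Blood spatter impact angle calculation:
width / length = 6.3 / 24.9 = 0.253012
angle = arcsin(0.253012)
angle = 14.66 degrees

14.66


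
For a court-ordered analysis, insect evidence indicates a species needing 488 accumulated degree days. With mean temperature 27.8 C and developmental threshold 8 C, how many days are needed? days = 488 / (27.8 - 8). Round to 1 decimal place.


Insect development time:
Effective temperature = avg_temp - T_base = 27.8 - 8 = 19.8 C
Days = ADD / effective_temp = 488 / 19.8 = 24.6 days

24.6


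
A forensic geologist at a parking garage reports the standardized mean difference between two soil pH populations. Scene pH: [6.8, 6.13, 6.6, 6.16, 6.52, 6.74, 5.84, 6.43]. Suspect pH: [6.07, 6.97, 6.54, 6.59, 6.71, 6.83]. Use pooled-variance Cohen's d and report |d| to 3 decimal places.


Pooled-variance Cohen's d for soil pH comparison:
Scene mean = 51.22 / 8 = 6.4025
Suspect mean = 39.71 / 6 = 6.618333
Scene sample variance s_s^2 = 0.110707
Suspect sample variance s_c^2 = 0.096897
Pooled variance = ((n_s-1)*s_s^2 + (n_c-1)*s_c^2) / (n_s + n_c - 2) = 0.104953
Pooled SD = sqrt(0.104953) = 0.323965
Mean difference = -0.215833
|d| = |-0.215833| / 0.323965 = 0.666

0.666


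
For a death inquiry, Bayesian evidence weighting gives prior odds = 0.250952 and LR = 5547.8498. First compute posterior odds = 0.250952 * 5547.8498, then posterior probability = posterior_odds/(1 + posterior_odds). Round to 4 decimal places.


Bayesian evidence evaluation:
Posterior odds = prior_odds * LR = 0.250952 * 5547.8498 = 1392.244
Posterior probability = posterior_odds / (1 + posterior_odds)
= 1392.244 / (1 + 1392.244)
= 1392.244 / 1393.244
= 0.9993

0.9993


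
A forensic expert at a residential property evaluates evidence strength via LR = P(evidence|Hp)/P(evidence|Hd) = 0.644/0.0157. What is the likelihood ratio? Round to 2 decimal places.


Likelihood ratio calculation:
LR = P(E|Hp) / P(E|Hd)
LR = 0.644 / 0.0157
LR = 41.02

41.02


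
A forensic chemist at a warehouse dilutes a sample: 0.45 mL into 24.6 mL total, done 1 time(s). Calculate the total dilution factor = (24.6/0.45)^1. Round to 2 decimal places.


Dilution factor calculation:
Single dilution = V_total / V_sample = 24.6 / 0.45 ≈ 54.666667
Number of dilutions = 1
Total DF = (24.6 / 0.45)^1 (full precision, rounded at the end) = 54.67

54.67


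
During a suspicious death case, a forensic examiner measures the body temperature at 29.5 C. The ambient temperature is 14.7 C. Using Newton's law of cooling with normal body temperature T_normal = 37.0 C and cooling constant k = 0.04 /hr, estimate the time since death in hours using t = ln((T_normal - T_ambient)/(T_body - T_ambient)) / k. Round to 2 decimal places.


Using Newton's law of cooling:
t = ln((T_normal - T_ambient) / (T_body - T_ambient)) / k
T_normal - T_ambient = 22.3
T_body - T_ambient = 14.8
Ratio = 1.506757
ln(ratio) = 0.40996
t = 0.40996 / 0.04 = 10.25 hours

10.25


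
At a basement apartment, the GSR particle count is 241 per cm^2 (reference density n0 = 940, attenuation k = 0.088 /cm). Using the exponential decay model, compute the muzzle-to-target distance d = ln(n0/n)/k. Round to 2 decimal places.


GSR distance calculation:
n0/n = 940 / 241 = 3.900415
ln(n0/n) = 1.361083
d = 1.361083 / 0.088 = 15.47 cm

15.47


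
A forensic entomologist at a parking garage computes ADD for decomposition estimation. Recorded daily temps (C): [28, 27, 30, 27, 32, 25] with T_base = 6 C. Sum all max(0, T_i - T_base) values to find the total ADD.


Computing ADD day by day:
Day 1: max(0, 28 - 6) = 22
Day 2: max(0, 27 - 6) = 21
Day 3: max(0, 30 - 6) = 24
Day 4: max(0, 27 - 6) = 21
Day 5: max(0, 32 - 6) = 26
Day 6: max(0, 25 - 6) = 19
Total ADD = 133

133


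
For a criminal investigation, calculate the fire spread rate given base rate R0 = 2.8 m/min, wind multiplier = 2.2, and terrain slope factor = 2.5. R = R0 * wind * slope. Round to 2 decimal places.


Fire spread rate calculation:
R = R0 * wind_factor * slope_factor
= 2.8 * 2.2 * 2.5
= 6.16 * 2.5
= 15.40 m/min

15.40


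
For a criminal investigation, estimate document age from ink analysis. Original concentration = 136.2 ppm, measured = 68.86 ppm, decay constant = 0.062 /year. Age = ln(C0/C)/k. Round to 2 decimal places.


Document age estimation:
C0/C = 136.2 / 68.86 = 1.977926
ln(C0/C) = 0.682049
t = 0.682049 / 0.062 = 11.00 years

11.00


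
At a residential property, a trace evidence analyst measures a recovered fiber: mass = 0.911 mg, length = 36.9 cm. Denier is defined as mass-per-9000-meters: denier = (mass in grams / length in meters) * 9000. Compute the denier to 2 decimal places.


Denier calculation:
Mass in grams = 0.911 mg / 1000 = 0.000911 g
Length in meters = 36.9 cm / 100 = 0.369 m
Linear density = mass / length = 0.000911 / 0.369 = 0.00246883 g/m
Denier = (g/m) * 9000 = 0.00246883 * 9000 = 22.22

22.22


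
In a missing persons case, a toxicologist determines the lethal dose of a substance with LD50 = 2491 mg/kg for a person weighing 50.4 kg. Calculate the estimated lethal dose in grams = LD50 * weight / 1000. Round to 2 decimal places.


Lethal dose calculation:
Lethal dose = LD50 * body_weight / 1000
= 2491 * 50.4 / 1000
= 125546.4 / 1000
= 125.55 g

125.55


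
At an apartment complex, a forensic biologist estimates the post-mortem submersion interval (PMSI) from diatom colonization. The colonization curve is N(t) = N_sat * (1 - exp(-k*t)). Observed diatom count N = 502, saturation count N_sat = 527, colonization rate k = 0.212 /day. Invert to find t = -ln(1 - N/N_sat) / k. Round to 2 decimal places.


PMSI from diatom colonization curve:
N / N_sat = 502 / 527 = 0.952562
1 - N/N_sat = 0.047438
ln(1 - N/N_sat) = -3.048332
t = -ln(1 - N/N_sat) / k = -(-3.048332) / 0.212 = 14.38 days

14.38


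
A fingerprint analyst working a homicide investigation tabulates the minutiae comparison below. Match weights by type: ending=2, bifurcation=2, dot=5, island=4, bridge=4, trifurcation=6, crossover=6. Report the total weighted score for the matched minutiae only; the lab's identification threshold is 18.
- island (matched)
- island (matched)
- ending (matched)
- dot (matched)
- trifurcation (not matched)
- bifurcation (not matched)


Weighted minutiae match score:
  island: matched, +4 (running total 4)
  island: matched, +4 (running total 8)
  ending: matched, +2 (running total 10)
  dot: matched, +5 (running total 15)
  trifurcation: not matched, +0
  bifurcation: not matched, +0
Total score = 15
Threshold = 18; verdict = inconclusive

15


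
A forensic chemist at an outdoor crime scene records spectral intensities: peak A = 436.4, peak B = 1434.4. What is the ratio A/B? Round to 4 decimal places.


Spectral peak ratio:
Peak A = 436.4 counts
Peak B = 1434.4 counts
Ratio = 436.4 / 1434.4 = 0.3042

0.3042


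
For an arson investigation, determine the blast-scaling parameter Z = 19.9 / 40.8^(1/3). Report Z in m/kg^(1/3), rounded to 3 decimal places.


Scaled distance calculation:
W^(1/3) = 40.8^(1/3) = 3.442601
Z = R / W^(1/3) = 19.9 / 3.442601
Z = 5.781 m/kg^(1/3)

5.781


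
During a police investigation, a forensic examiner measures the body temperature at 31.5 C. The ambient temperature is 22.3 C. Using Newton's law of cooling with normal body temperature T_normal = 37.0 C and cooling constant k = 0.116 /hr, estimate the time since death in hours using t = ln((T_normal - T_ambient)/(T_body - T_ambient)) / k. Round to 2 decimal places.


Using Newton's law of cooling:
t = ln((T_normal - T_ambient) / (T_body - T_ambient)) / k
T_normal - T_ambient = 14.7
T_body - T_ambient = 9.2
Ratio = 1.597826
ln(ratio) = 0.468644
t = 0.468644 / 0.116 = 4.04 hours

4.04


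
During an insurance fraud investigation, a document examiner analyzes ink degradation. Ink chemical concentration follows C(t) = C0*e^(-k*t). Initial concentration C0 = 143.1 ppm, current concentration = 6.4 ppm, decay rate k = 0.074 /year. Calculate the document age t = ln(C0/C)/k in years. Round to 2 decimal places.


Document age estimation:
C0/C = 143.1 / 6.4 = 22.359375
ln(C0/C) = 3.107246
t = 3.107246 / 0.074 = 41.99 years

41.99


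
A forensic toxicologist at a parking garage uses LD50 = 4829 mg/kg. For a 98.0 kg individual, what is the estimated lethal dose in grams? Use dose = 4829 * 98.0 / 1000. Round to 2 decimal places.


Lethal dose calculation:
Lethal dose = LD50 * body_weight / 1000
= 4829 * 98.0 / 1000
= 473242 / 1000
= 473.24 g

473.24


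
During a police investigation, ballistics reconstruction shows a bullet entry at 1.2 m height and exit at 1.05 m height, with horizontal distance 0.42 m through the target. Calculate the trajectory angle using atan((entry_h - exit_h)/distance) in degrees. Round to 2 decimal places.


Bullet trajectory angle:
Height difference = 1.2 - 1.05 = 0.15 m
angle = atan(0.15 / 0.42)
angle = atan(0.357143)
angle = 19.65 degrees

19.65


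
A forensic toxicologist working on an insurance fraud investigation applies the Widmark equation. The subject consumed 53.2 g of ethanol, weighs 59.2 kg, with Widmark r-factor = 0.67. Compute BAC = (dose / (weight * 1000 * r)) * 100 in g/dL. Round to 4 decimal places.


Applying the Widmark formula:
BAC = (dose_g / (body_wt * 1000 * r)) * 100
Denominator = 59.2 * 1000 * 0.67 = 39664
BAC = (53.2 / 39664) * 100
BAC = 0.1341 g/dL

0.1341


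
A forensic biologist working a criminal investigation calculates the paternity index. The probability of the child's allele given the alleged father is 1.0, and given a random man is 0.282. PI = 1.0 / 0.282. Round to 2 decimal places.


Paternity Index calculation:
PI = P(allele|father) / P(allele|random)
PI = 1.0 / 0.282
PI = 3.55

3.55


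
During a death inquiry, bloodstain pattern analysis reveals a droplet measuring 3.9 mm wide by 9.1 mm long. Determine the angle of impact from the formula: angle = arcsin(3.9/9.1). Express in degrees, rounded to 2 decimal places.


Blood spatter impact angle calculation:
width / length = 3.9 / 9.1 = 0.428571
angle = arcsin(0.428571)
angle = 25.38 degrees

25.38


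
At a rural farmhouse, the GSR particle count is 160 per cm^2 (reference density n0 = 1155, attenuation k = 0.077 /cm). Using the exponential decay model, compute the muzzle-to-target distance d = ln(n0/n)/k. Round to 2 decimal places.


GSR distance calculation:
n0/n = 1155 / 160 = 7.21875
ln(n0/n) = 1.976682
d = 1.976682 / 0.077 = 25.67 cm

25.67


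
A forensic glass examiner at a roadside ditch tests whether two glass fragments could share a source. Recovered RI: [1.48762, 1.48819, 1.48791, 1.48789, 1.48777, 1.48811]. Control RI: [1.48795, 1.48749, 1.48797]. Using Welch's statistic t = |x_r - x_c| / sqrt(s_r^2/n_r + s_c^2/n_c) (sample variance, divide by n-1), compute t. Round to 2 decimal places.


Welch's t-criterion for glass RI comparison:
Recovered mean = sum / n_r = 8.92749 / 6 = 1.487915
Control mean = sum / n_c = 4.46341 / 3 = 1.4878033
Recovered sample variance s_r^2 = 4.447e-08
Control sample variance s_c^2 = 7.37333e-08
Welch SE (unpooled) = sqrt(s_r^2/n_r + s_c^2/n_c) = sqrt(7.41167e-09 + 2.45778e-08) = sqrt(3.19895e-08) = 0.000178856
|mean_r - mean_c| = 0.000111667
t = 0.000111667 / 0.000178856 = 0.62

0.62


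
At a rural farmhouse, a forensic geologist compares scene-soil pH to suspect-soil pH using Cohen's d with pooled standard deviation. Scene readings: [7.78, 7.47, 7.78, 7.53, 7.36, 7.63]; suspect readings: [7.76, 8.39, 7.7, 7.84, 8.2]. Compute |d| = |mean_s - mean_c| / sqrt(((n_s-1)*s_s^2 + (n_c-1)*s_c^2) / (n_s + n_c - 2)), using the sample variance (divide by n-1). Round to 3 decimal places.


Pooled-variance Cohen's d for soil pH comparison:
Scene mean = 45.55 / 6 = 7.591667
Suspect mean = 39.89 / 5 = 7.978
Scene sample variance s_s^2 = 0.028937
Suspect sample variance s_c^2 = 0.09072
Pooled variance = ((n_s-1)*s_s^2 + (n_c-1)*s_c^2) / (n_s + n_c - 2) = 0.056396
Pooled SD = sqrt(0.056396) = 0.237478
Mean difference = -0.386333
|d| = |-0.386333| / 0.237478 = 1.627

1.627


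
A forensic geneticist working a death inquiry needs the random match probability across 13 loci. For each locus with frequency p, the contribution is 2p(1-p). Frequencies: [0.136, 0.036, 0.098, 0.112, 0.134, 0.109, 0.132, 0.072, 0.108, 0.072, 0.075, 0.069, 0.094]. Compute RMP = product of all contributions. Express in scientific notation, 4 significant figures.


Computing RMP for 13 loci:
Locus 1: 2 * 0.136 * 0.864 = 0.235008
Locus 2: 2 * 0.036 * 0.964 = 0.069408
Locus 3: 2 * 0.098 * 0.902 = 0.176792
Locus 4: 2 * 0.112 * 0.888 = 0.198912
Locus 5: 2 * 0.134 * 0.866 = 0.232088
Locus 6: 2 * 0.109 * 0.891 = 0.194238
Locus 7: 2 * 0.132 * 0.868 = 0.229152
Locus 8: 2 * 0.072 * 0.928 = 0.133632
Locus 9: 2 * 0.108 * 0.892 = 0.192672
Locus 10: 2 * 0.072 * 0.928 = 0.133632
Locus 11: 2 * 0.075 * 0.925 = 0.13875
Locus 12: 2 * 0.069 * 0.931 = 0.128478
Locus 13: 2 * 0.094 * 0.906 = 0.170328
RMP = 6.190e-11

6.190e-11


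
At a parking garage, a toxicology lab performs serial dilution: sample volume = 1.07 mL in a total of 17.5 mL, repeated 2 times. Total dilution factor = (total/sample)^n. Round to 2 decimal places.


Dilution factor calculation:
Single dilution = V_total / V_sample = 17.5 / 1.07 ≈ 16.35514
Number of dilutions = 2
Total DF = (17.5 / 1.07)^2 (full precision, rounded at the end) = 267.49

267.49


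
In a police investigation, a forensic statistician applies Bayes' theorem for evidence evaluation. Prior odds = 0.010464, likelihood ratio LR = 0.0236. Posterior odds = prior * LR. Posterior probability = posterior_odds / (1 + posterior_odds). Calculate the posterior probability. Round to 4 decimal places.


Bayesian evidence evaluation:
Posterior odds = prior_odds * LR = 0.010464 * 0.0236 = 0.0002469504
Posterior probability = posterior_odds / (1 + posterior_odds)
= 0.0002469504 / (1 + 0.0002469504)
= 0.0002469504 / 1.0002469504
= 0.0002

0.0002


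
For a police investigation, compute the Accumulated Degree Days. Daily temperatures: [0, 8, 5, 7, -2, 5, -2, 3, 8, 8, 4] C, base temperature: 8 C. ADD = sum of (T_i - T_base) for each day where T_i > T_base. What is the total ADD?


Computing ADD day by day:
Day 1: max(0, 0 - 8) = 0
Day 2: max(0, 8 - 8) = 0
Day 3: max(0, 5 - 8) = 0
Day 4: max(0, 7 - 8) = 0
Day 5: max(0, -2 - 8) = 0
Day 6: max(0, 5 - 8) = 0
Day 7: max(0, -2 - 8) = 0
Day 8: max(0, 3 - 8) = 0
Day 9: max(0, 8 - 8) = 0
Day 10: max(0, 8 - 8) = 0
Day 11: max(0, 4 - 8) = 0
Total ADD = 0

0


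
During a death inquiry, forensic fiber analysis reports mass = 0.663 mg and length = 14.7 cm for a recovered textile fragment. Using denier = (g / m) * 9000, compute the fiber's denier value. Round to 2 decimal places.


Denier calculation:
Mass in grams = 0.663 mg / 1000 = 0.000663 g
Length in meters = 14.7 cm / 100 = 0.147 m
Linear density = mass / length = 0.000663 / 0.147 = 0.0045102 g/m
Denier = (g/m) * 9000 = 0.0045102 * 9000 = 40.59

40.59


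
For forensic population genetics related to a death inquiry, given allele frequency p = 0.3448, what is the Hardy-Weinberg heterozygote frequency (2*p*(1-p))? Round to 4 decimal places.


Hardy-Weinberg heterozygote frequency:
q = 1 - p = 1 - 0.3448 = 0.6552
2pq = 2 * 0.3448 * 0.6552 = 0.4518

0.4518


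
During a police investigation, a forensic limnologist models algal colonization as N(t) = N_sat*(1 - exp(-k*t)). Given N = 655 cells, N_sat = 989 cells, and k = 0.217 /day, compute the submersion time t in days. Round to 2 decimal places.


PMSI from diatom colonization curve:
N / N_sat = 655 / 989 = 0.662285
1 - N/N_sat = 0.337715
ln(1 - N/N_sat) = -1.085553
t = -ln(1 - N/N_sat) / k = -(-1.085553) / 0.217 = 5.00 days

5.00


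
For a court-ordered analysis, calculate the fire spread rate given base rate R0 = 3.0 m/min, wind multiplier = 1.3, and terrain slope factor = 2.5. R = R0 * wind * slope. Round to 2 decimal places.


Fire spread rate calculation:
R = R0 * wind_factor * slope_factor
= 3.0 * 1.3 * 2.5
= 3.9 * 2.5
= 9.75 m/min

9.75
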